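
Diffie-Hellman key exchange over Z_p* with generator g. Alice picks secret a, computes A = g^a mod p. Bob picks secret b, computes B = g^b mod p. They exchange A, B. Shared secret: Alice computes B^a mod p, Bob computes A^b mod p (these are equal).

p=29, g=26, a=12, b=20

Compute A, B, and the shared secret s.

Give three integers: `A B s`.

A = 26^12 mod 29  (bits of 12 = 1100)
  bit 0 = 1: r = r^2 * 26 mod 29 = 1^2 * 26 = 1*26 = 26
  bit 1 = 1: r = r^2 * 26 mod 29 = 26^2 * 26 = 9*26 = 2
  bit 2 = 0: r = r^2 mod 29 = 2^2 = 4
  bit 3 = 0: r = r^2 mod 29 = 4^2 = 16
  -> A = 16
B = 26^20 mod 29  (bits of 20 = 10100)
  bit 0 = 1: r = r^2 * 26 mod 29 = 1^2 * 26 = 1*26 = 26
  bit 1 = 0: r = r^2 mod 29 = 26^2 = 9
  bit 2 = 1: r = r^2 * 26 mod 29 = 9^2 * 26 = 23*26 = 18
  bit 3 = 0: r = r^2 mod 29 = 18^2 = 5
  bit 4 = 0: r = r^2 mod 29 = 5^2 = 25
  -> B = 25
s = B^a = 25^12 mod 29  (bits of 12 = 1100)
  bit 0 = 1: r = r^2 * 25 mod 29 = 1^2 * 25 = 1*25 = 25
  bit 1 = 1: r = r^2 * 25 mod 29 = 25^2 * 25 = 16*25 = 23
  bit 2 = 0: r = r^2 mod 29 = 23^2 = 7
  bit 3 = 0: r = r^2 mod 29 = 7^2 = 20
  -> s = B^a = 20

Answer: 16 25 20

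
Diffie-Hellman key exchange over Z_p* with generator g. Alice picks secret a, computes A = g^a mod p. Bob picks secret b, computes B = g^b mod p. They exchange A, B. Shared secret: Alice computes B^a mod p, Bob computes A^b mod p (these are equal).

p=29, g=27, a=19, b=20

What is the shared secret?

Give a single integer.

Answer: 25

Derivation:
A = 27^19 mod 29  (bits of 19 = 10011)
  bit 0 = 1: r = r^2 * 27 mod 29 = 1^2 * 27 = 1*27 = 27
  bit 1 = 0: r = r^2 mod 29 = 27^2 = 4
  bit 2 = 0: r = r^2 mod 29 = 4^2 = 16
  bit 3 = 1: r = r^2 * 27 mod 29 = 16^2 * 27 = 24*27 = 10
  bit 4 = 1: r = r^2 * 27 mod 29 = 10^2 * 27 = 13*27 = 3
  -> A = 3
B = 27^20 mod 29  (bits of 20 = 10100)
  bit 0 = 1: r = r^2 * 27 mod 29 = 1^2 * 27 = 1*27 = 27
  bit 1 = 0: r = r^2 mod 29 = 27^2 = 4
  bit 2 = 1: r = r^2 * 27 mod 29 = 4^2 * 27 = 16*27 = 26
  bit 3 = 0: r = r^2 mod 29 = 26^2 = 9
  bit 4 = 0: r = r^2 mod 29 = 9^2 = 23
  -> B = 23
s = B^a = 23^19 mod 29  (bits of 19 = 10011)
  bit 0 = 1: r = r^2 * 23 mod 29 = 1^2 * 23 = 1*23 = 23
  bit 1 = 0: r = r^2 mod 29 = 23^2 = 7
  bit 2 = 0: r = r^2 mod 29 = 7^2 = 20
  bit 3 = 1: r = r^2 * 23 mod 29 = 20^2 * 23 = 23*23 = 7
  bit 4 = 1: r = r^2 * 23 mod 29 = 7^2 * 23 = 20*23 = 25
  -> s = B^a = 25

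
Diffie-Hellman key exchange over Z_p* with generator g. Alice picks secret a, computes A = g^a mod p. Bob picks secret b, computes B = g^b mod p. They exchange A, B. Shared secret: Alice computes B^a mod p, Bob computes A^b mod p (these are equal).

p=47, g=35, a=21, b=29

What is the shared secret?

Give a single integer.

A = 35^21 mod 47  (bits of 21 = 10101)
  bit 0 = 1: r = r^2 * 35 mod 47 = 1^2 * 35 = 1*35 = 35
  bit 1 = 0: r = r^2 mod 47 = 35^2 = 3
  bit 2 = 1: r = r^2 * 35 mod 47 = 3^2 * 35 = 9*35 = 33
  bit 3 = 0: r = r^2 mod 47 = 33^2 = 8
  bit 4 = 1: r = r^2 * 35 mod 47 = 8^2 * 35 = 17*35 = 31
  -> A = 31
B = 35^29 mod 47  (bits of 29 = 11101)
  bit 0 = 1: r = r^2 * 35 mod 47 = 1^2 * 35 = 1*35 = 35
  bit 1 = 1: r = r^2 * 35 mod 47 = 35^2 * 35 = 3*35 = 11
  bit 2 = 1: r = r^2 * 35 mod 47 = 11^2 * 35 = 27*35 = 5
  bit 3 = 0: r = r^2 mod 47 = 5^2 = 25
  bit 4 = 1: r = r^2 * 35 mod 47 = 25^2 * 35 = 14*35 = 20
  -> B = 20
s = B^a = 20^21 mod 47  (bits of 21 = 10101)
  bit 0 = 1: r = r^2 * 20 mod 47 = 1^2 * 20 = 1*20 = 20
  bit 1 = 0: r = r^2 mod 47 = 20^2 = 24
  bit 2 = 1: r = r^2 * 20 mod 47 = 24^2 * 20 = 12*20 = 5
  bit 3 = 0: r = r^2 mod 47 = 5^2 = 25
  bit 4 = 1: r = r^2 * 20 mod 47 = 25^2 * 20 = 14*20 = 45
  -> s = B^a = 45

Answer: 45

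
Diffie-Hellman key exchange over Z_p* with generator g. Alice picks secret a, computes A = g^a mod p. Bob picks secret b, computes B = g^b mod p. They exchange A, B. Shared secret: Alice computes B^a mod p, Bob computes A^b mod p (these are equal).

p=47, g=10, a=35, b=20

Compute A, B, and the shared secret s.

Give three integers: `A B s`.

Answer: 15 18 21

Derivation:
A = 10^35 mod 47  (bits of 35 = 100011)
  bit 0 = 1: r = r^2 * 10 mod 47 = 1^2 * 10 = 1*10 = 10
  bit 1 = 0: r = r^2 mod 47 = 10^2 = 6
  bit 2 = 0: r = r^2 mod 47 = 6^2 = 36
  bit 3 = 0: r = r^2 mod 47 = 36^2 = 27
  bit 4 = 1: r = r^2 * 10 mod 47 = 27^2 * 10 = 24*10 = 5
  bit 5 = 1: r = r^2 * 10 mod 47 = 5^2 * 10 = 25*10 = 15
  -> A = 15
B = 10^20 mod 47  (bits of 20 = 10100)
  bit 0 = 1: r = r^2 * 10 mod 47 = 1^2 * 10 = 1*10 = 10
  bit 1 = 0: r = r^2 mod 47 = 10^2 = 6
  bit 2 = 1: r = r^2 * 10 mod 47 = 6^2 * 10 = 36*10 = 31
  bit 3 = 0: r = r^2 mod 47 = 31^2 = 21
  bit 4 = 0: r = r^2 mod 47 = 21^2 = 18
  -> B = 18
s = B^a = 18^35 mod 47  (bits of 35 = 100011)
  bit 0 = 1: r = r^2 * 18 mod 47 = 1^2 * 18 = 1*18 = 18
  bit 1 = 0: r = r^2 mod 47 = 18^2 = 42
  bit 2 = 0: r = r^2 mod 47 = 42^2 = 25
  bit 3 = 0: r = r^2 mod 47 = 25^2 = 14
  bit 4 = 1: r = r^2 * 18 mod 47 = 14^2 * 18 = 8*18 = 3
  bit 5 = 1: r = r^2 * 18 mod 47 = 3^2 * 18 = 9*18 = 21
  -> s = B^a = 21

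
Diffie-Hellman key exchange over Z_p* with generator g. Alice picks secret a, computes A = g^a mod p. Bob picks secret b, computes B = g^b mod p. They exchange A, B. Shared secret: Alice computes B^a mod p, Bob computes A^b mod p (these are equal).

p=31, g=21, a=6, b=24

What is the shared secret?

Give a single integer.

Answer: 16

Derivation:
A = 21^6 mod 31  (bits of 6 = 110)
  bit 0 = 1: r = r^2 * 21 mod 31 = 1^2 * 21 = 1*21 = 21
  bit 1 = 1: r = r^2 * 21 mod 31 = 21^2 * 21 = 7*21 = 23
  bit 2 = 0: r = r^2 mod 31 = 23^2 = 2
  -> A = 2
B = 21^24 mod 31  (bits of 24 = 11000)
  bit 0 = 1: r = r^2 * 21 mod 31 = 1^2 * 21 = 1*21 = 21
  bit 1 = 1: r = r^2 * 21 mod 31 = 21^2 * 21 = 7*21 = 23
  bit 2 = 0: r = r^2 mod 31 = 23^2 = 2
  bit 3 = 0: r = r^2 mod 31 = 2^2 = 4
  bit 4 = 0: r = r^2 mod 31 = 4^2 = 16
  -> B = 16
s = B^a = 16^6 mod 31  (bits of 6 = 110)
  bit 0 = 1: r = r^2 * 16 mod 31 = 1^2 * 16 = 1*16 = 16
  bit 1 = 1: r = r^2 * 16 mod 31 = 16^2 * 16 = 8*16 = 4
  bit 2 = 0: r = r^2 mod 31 = 4^2 = 16
  -> s = B^a = 16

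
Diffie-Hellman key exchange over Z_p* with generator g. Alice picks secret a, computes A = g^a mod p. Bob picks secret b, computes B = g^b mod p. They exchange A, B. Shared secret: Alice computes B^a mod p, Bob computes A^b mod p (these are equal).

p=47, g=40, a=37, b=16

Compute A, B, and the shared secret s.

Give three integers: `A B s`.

A = 40^37 mod 47  (bits of 37 = 100101)
  bit 0 = 1: r = r^2 * 40 mod 47 = 1^2 * 40 = 1*40 = 40
  bit 1 = 0: r = r^2 mod 47 = 40^2 = 2
  bit 2 = 0: r = r^2 mod 47 = 2^2 = 4
  bit 3 = 1: r = r^2 * 40 mod 47 = 4^2 * 40 = 16*40 = 29
  bit 4 = 0: r = r^2 mod 47 = 29^2 = 42
  bit 5 = 1: r = r^2 * 40 mod 47 = 42^2 * 40 = 25*40 = 13
  -> A = 13
B = 40^16 mod 47  (bits of 16 = 10000)
  bit 0 = 1: r = r^2 * 40 mod 47 = 1^2 * 40 = 1*40 = 40
  bit 1 = 0: r = r^2 mod 47 = 40^2 = 2
  bit 2 = 0: r = r^2 mod 47 = 2^2 = 4
  bit 3 = 0: r = r^2 mod 47 = 4^2 = 16
  bit 4 = 0: r = r^2 mod 47 = 16^2 = 21
  -> B = 21
s = B^a = 21^37 mod 47  (bits of 37 = 100101)
  bit 0 = 1: r = r^2 * 21 mod 47 = 1^2 * 21 = 1*21 = 21
  bit 1 = 0: r = r^2 mod 47 = 21^2 = 18
  bit 2 = 0: r = r^2 mod 47 = 18^2 = 42
  bit 3 = 1: r = r^2 * 21 mod 47 = 42^2 * 21 = 25*21 = 8
  bit 4 = 0: r = r^2 mod 47 = 8^2 = 17
  bit 5 = 1: r = r^2 * 21 mod 47 = 17^2 * 21 = 7*21 = 6
  -> s = B^a = 6

Answer: 13 21 6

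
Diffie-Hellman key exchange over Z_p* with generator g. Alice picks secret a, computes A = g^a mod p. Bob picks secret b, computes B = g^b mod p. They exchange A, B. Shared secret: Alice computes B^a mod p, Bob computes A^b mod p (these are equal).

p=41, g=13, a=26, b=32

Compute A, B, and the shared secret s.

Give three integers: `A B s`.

Answer: 39 37 37

Derivation:
A = 13^26 mod 41  (bits of 26 = 11010)
  bit 0 = 1: r = r^2 * 13 mod 41 = 1^2 * 13 = 1*13 = 13
  bit 1 = 1: r = r^2 * 13 mod 41 = 13^2 * 13 = 5*13 = 24
  bit 2 = 0: r = r^2 mod 41 = 24^2 = 2
  bit 3 = 1: r = r^2 * 13 mod 41 = 2^2 * 13 = 4*13 = 11
  bit 4 = 0: r = r^2 mod 41 = 11^2 = 39
  -> A = 39
B = 13^32 mod 41  (bits of 32 = 100000)
  bit 0 = 1: r = r^2 * 13 mod 41 = 1^2 * 13 = 1*13 = 13
  bit 1 = 0: r = r^2 mod 41 = 13^2 = 5
  bit 2 = 0: r = r^2 mod 41 = 5^2 = 25
  bit 3 = 0: r = r^2 mod 41 = 25^2 = 10
  bit 4 = 0: r = r^2 mod 41 = 10^2 = 18
  bit 5 = 0: r = r^2 mod 41 = 18^2 = 37
  -> B = 37
s = B^a = 37^26 mod 41  (bits of 26 = 11010)
  bit 0 = 1: r = r^2 * 37 mod 41 = 1^2 * 37 = 1*37 = 37
  bit 1 = 1: r = r^2 * 37 mod 41 = 37^2 * 37 = 16*37 = 18
  bit 2 = 0: r = r^2 mod 41 = 18^2 = 37
  bit 3 = 1: r = r^2 * 37 mod 41 = 37^2 * 37 = 16*37 = 18
  bit 4 = 0: r = r^2 mod 41 = 18^2 = 37
  -> s = B^a = 37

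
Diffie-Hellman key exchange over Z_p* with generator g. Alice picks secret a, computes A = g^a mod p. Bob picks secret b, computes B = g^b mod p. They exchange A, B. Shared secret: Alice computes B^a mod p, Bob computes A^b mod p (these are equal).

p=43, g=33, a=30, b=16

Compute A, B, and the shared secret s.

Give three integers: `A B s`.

Answer: 41 31 4

Derivation:
A = 33^30 mod 43  (bits of 30 = 11110)
  bit 0 = 1: r = r^2 * 33 mod 43 = 1^2 * 33 = 1*33 = 33
  bit 1 = 1: r = r^2 * 33 mod 43 = 33^2 * 33 = 14*33 = 32
  bit 2 = 1: r = r^2 * 33 mod 43 = 32^2 * 33 = 35*33 = 37
  bit 3 = 1: r = r^2 * 33 mod 43 = 37^2 * 33 = 36*33 = 27
  bit 4 = 0: r = r^2 mod 43 = 27^2 = 41
  -> A = 41
B = 33^16 mod 43  (bits of 16 = 10000)
  bit 0 = 1: r = r^2 * 33 mod 43 = 1^2 * 33 = 1*33 = 33
  bit 1 = 0: r = r^2 mod 43 = 33^2 = 14
  bit 2 = 0: r = r^2 mod 43 = 14^2 = 24
  bit 3 = 0: r = r^2 mod 43 = 24^2 = 17
  bit 4 = 0: r = r^2 mod 43 = 17^2 = 31
  -> B = 31
s = B^a = 31^30 mod 43  (bits of 30 = 11110)
  bit 0 = 1: r = r^2 * 31 mod 43 = 1^2 * 31 = 1*31 = 31
  bit 1 = 1: r = r^2 * 31 mod 43 = 31^2 * 31 = 15*31 = 35
  bit 2 = 1: r = r^2 * 31 mod 43 = 35^2 * 31 = 21*31 = 6
  bit 3 = 1: r = r^2 * 31 mod 43 = 6^2 * 31 = 36*31 = 41
  bit 4 = 0: r = r^2 mod 43 = 41^2 = 4
  -> s = B^a = 4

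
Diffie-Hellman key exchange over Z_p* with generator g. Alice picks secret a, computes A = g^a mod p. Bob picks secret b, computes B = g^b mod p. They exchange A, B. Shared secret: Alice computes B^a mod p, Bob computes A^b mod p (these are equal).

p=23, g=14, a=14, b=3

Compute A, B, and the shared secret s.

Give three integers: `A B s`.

Answer: 16 7 2

Derivation:
A = 14^14 mod 23  (bits of 14 = 1110)
  bit 0 = 1: r = r^2 * 14 mod 23 = 1^2 * 14 = 1*14 = 14
  bit 1 = 1: r = r^2 * 14 mod 23 = 14^2 * 14 = 12*14 = 7
  bit 2 = 1: r = r^2 * 14 mod 23 = 7^2 * 14 = 3*14 = 19
  bit 3 = 0: r = r^2 mod 23 = 19^2 = 16
  -> A = 16
B = 14^3 mod 23  (bits of 3 = 11)
  bit 0 = 1: r = r^2 * 14 mod 23 = 1^2 * 14 = 1*14 = 14
  bit 1 = 1: r = r^2 * 14 mod 23 = 14^2 * 14 = 12*14 = 7
  -> B = 7
s = B^a = 7^14 mod 23  (bits of 14 = 1110)
  bit 0 = 1: r = r^2 * 7 mod 23 = 1^2 * 7 = 1*7 = 7
  bit 1 = 1: r = r^2 * 7 mod 23 = 7^2 * 7 = 3*7 = 21
  bit 2 = 1: r = r^2 * 7 mod 23 = 21^2 * 7 = 4*7 = 5
  bit 3 = 0: r = r^2 mod 23 = 5^2 = 2
  -> s = B^a = 2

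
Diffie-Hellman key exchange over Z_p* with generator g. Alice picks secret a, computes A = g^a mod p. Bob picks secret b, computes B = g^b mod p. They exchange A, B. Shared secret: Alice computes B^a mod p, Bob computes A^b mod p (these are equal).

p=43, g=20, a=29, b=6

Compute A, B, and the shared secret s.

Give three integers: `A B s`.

A = 20^29 mod 43  (bits of 29 = 11101)
  bit 0 = 1: r = r^2 * 20 mod 43 = 1^2 * 20 = 1*20 = 20
  bit 1 = 1: r = r^2 * 20 mod 43 = 20^2 * 20 = 13*20 = 2
  bit 2 = 1: r = r^2 * 20 mod 43 = 2^2 * 20 = 4*20 = 37
  bit 3 = 0: r = r^2 mod 43 = 37^2 = 36
  bit 4 = 1: r = r^2 * 20 mod 43 = 36^2 * 20 = 6*20 = 34
  -> A = 34
B = 20^6 mod 43  (bits of 6 = 110)
  bit 0 = 1: r = r^2 * 20 mod 43 = 1^2 * 20 = 1*20 = 20
  bit 1 = 1: r = r^2 * 20 mod 43 = 20^2 * 20 = 13*20 = 2
  bit 2 = 0: r = r^2 mod 43 = 2^2 = 4
  -> B = 4
s = B^a = 4^29 mod 43  (bits of 29 = 11101)
  bit 0 = 1: r = r^2 * 4 mod 43 = 1^2 * 4 = 1*4 = 4
  bit 1 = 1: r = r^2 * 4 mod 43 = 4^2 * 4 = 16*4 = 21
  bit 2 = 1: r = r^2 * 4 mod 43 = 21^2 * 4 = 11*4 = 1
  bit 3 = 0: r = r^2 mod 43 = 1^2 = 1
  bit 4 = 1: r = r^2 * 4 mod 43 = 1^2 * 4 = 1*4 = 4
  -> s = B^a = 4

Answer: 34 4 4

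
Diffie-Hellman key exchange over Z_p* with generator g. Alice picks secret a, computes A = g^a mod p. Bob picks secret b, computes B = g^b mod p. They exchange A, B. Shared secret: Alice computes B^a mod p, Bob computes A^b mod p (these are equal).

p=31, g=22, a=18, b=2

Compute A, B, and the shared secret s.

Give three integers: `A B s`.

Answer: 16 19 8

Derivation:
A = 22^18 mod 31  (bits of 18 = 10010)
  bit 0 = 1: r = r^2 * 22 mod 31 = 1^2 * 22 = 1*22 = 22
  bit 1 = 0: r = r^2 mod 31 = 22^2 = 19
  bit 2 = 0: r = r^2 mod 31 = 19^2 = 20
  bit 3 = 1: r = r^2 * 22 mod 31 = 20^2 * 22 = 28*22 = 27
  bit 4 = 0: r = r^2 mod 31 = 27^2 = 16
  -> A = 16
B = 22^2 mod 31  (bits of 2 = 10)
  bit 0 = 1: r = r^2 * 22 mod 31 = 1^2 * 22 = 1*22 = 22
  bit 1 = 0: r = r^2 mod 31 = 22^2 = 19
  -> B = 19
s = B^a = 19^18 mod 31  (bits of 18 = 10010)
  bit 0 = 1: r = r^2 * 19 mod 31 = 1^2 * 19 = 1*19 = 19
  bit 1 = 0: r = r^2 mod 31 = 19^2 = 20
  bit 2 = 0: r = r^2 mod 31 = 20^2 = 28
  bit 3 = 1: r = r^2 * 19 mod 31 = 28^2 * 19 = 9*19 = 16
  bit 4 = 0: r = r^2 mod 31 = 16^2 = 8
  -> s = B^a = 8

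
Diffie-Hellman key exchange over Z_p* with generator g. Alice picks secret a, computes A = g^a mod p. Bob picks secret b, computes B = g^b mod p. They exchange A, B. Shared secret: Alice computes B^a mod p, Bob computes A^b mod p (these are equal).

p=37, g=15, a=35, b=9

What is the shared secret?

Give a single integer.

A = 15^35 mod 37  (bits of 35 = 100011)
  bit 0 = 1: r = r^2 * 15 mod 37 = 1^2 * 15 = 1*15 = 15
  bit 1 = 0: r = r^2 mod 37 = 15^2 = 3
  bit 2 = 0: r = r^2 mod 37 = 3^2 = 9
  bit 3 = 0: r = r^2 mod 37 = 9^2 = 7
  bit 4 = 1: r = r^2 * 15 mod 37 = 7^2 * 15 = 12*15 = 32
  bit 5 = 1: r = r^2 * 15 mod 37 = 32^2 * 15 = 25*15 = 5
  -> A = 5
B = 15^9 mod 37  (bits of 9 = 1001)
  bit 0 = 1: r = r^2 * 15 mod 37 = 1^2 * 15 = 1*15 = 15
  bit 1 = 0: r = r^2 mod 37 = 15^2 = 3
  bit 2 = 0: r = r^2 mod 37 = 3^2 = 9
  bit 3 = 1: r = r^2 * 15 mod 37 = 9^2 * 15 = 7*15 = 31
  -> B = 31
s = B^a = 31^35 mod 37  (bits of 35 = 100011)
  bit 0 = 1: r = r^2 * 31 mod 37 = 1^2 * 31 = 1*31 = 31
  bit 1 = 0: r = r^2 mod 37 = 31^2 = 36
  bit 2 = 0: r = r^2 mod 37 = 36^2 = 1
  bit 3 = 0: r = r^2 mod 37 = 1^2 = 1
  bit 4 = 1: r = r^2 * 31 mod 37 = 1^2 * 31 = 1*31 = 31
  bit 5 = 1: r = r^2 * 31 mod 37 = 31^2 * 31 = 36*31 = 6
  -> s = B^a = 6

Answer: 6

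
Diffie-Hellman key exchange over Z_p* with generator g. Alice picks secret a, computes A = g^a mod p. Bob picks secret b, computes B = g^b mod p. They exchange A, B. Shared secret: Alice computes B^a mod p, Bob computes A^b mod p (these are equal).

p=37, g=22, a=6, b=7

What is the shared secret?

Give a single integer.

A = 22^6 mod 37  (bits of 6 = 110)
  bit 0 = 1: r = r^2 * 22 mod 37 = 1^2 * 22 = 1*22 = 22
  bit 1 = 1: r = r^2 * 22 mod 37 = 22^2 * 22 = 3*22 = 29
  bit 2 = 0: r = r^2 mod 37 = 29^2 = 27
  -> A = 27
B = 22^7 mod 37  (bits of 7 = 111)
  bit 0 = 1: r = r^2 * 22 mod 37 = 1^2 * 22 = 1*22 = 22
  bit 1 = 1: r = r^2 * 22 mod 37 = 22^2 * 22 = 3*22 = 29
  bit 2 = 1: r = r^2 * 22 mod 37 = 29^2 * 22 = 27*22 = 2
  -> B = 2
s = B^a = 2^6 mod 37  (bits of 6 = 110)
  bit 0 = 1: r = r^2 * 2 mod 37 = 1^2 * 2 = 1*2 = 2
  bit 1 = 1: r = r^2 * 2 mod 37 = 2^2 * 2 = 4*2 = 8
  bit 2 = 0: r = r^2 mod 37 = 8^2 = 27
  -> s = B^a = 27

Answer: 27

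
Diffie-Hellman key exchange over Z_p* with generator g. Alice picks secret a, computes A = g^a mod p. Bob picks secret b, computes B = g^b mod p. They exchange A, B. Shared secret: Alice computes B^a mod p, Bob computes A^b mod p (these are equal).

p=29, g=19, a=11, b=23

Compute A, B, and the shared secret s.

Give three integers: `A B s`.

A = 19^11 mod 29  (bits of 11 = 1011)
  bit 0 = 1: r = r^2 * 19 mod 29 = 1^2 * 19 = 1*19 = 19
  bit 1 = 0: r = r^2 mod 29 = 19^2 = 13
  bit 2 = 1: r = r^2 * 19 mod 29 = 13^2 * 19 = 24*19 = 21
  bit 3 = 1: r = r^2 * 19 mod 29 = 21^2 * 19 = 6*19 = 27
  -> A = 27
B = 19^23 mod 29  (bits of 23 = 10111)
  bit 0 = 1: r = r^2 * 19 mod 29 = 1^2 * 19 = 1*19 = 19
  bit 1 = 0: r = r^2 mod 29 = 19^2 = 13
  bit 2 = 1: r = r^2 * 19 mod 29 = 13^2 * 19 = 24*19 = 21
  bit 3 = 1: r = r^2 * 19 mod 29 = 21^2 * 19 = 6*19 = 27
  bit 4 = 1: r = r^2 * 19 mod 29 = 27^2 * 19 = 4*19 = 18
  -> B = 18
s = B^a = 18^11 mod 29  (bits of 11 = 1011)
  bit 0 = 1: r = r^2 * 18 mod 29 = 1^2 * 18 = 1*18 = 18
  bit 1 = 0: r = r^2 mod 29 = 18^2 = 5
  bit 2 = 1: r = r^2 * 18 mod 29 = 5^2 * 18 = 25*18 = 15
  bit 3 = 1: r = r^2 * 18 mod 29 = 15^2 * 18 = 22*18 = 19
  -> s = B^a = 19

Answer: 27 18 19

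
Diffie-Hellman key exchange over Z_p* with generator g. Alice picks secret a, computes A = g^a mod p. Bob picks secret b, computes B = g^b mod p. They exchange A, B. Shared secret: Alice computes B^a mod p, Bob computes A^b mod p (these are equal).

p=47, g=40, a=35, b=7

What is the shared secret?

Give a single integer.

Answer: 44

Derivation:
A = 40^35 mod 47  (bits of 35 = 100011)
  bit 0 = 1: r = r^2 * 40 mod 47 = 1^2 * 40 = 1*40 = 40
  bit 1 = 0: r = r^2 mod 47 = 40^2 = 2
  bit 2 = 0: r = r^2 mod 47 = 2^2 = 4
  bit 3 = 0: r = r^2 mod 47 = 4^2 = 16
  bit 4 = 1: r = r^2 * 40 mod 47 = 16^2 * 40 = 21*40 = 41
  bit 5 = 1: r = r^2 * 40 mod 47 = 41^2 * 40 = 36*40 = 30
  -> A = 30
B = 40^7 mod 47  (bits of 7 = 111)
  bit 0 = 1: r = r^2 * 40 mod 47 = 1^2 * 40 = 1*40 = 40
  bit 1 = 1: r = r^2 * 40 mod 47 = 40^2 * 40 = 2*40 = 33
  bit 2 = 1: r = r^2 * 40 mod 47 = 33^2 * 40 = 8*40 = 38
  -> B = 38
s = B^a = 38^35 mod 47  (bits of 35 = 100011)
  bit 0 = 1: r = r^2 * 38 mod 47 = 1^2 * 38 = 1*38 = 38
  bit 1 = 0: r = r^2 mod 47 = 38^2 = 34
  bit 2 = 0: r = r^2 mod 47 = 34^2 = 28
  bit 3 = 0: r = r^2 mod 47 = 28^2 = 32
  bit 4 = 1: r = r^2 * 38 mod 47 = 32^2 * 38 = 37*38 = 43
  bit 5 = 1: r = r^2 * 38 mod 47 = 43^2 * 38 = 16*38 = 44
  -> s = B^a = 44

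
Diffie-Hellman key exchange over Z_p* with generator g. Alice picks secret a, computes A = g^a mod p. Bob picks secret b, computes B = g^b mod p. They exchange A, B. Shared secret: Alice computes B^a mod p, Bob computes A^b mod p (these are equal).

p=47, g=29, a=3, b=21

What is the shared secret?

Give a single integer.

Answer: 44

Derivation:
A = 29^3 mod 47  (bits of 3 = 11)
  bit 0 = 1: r = r^2 * 29 mod 47 = 1^2 * 29 = 1*29 = 29
  bit 1 = 1: r = r^2 * 29 mod 47 = 29^2 * 29 = 42*29 = 43
  -> A = 43
B = 29^21 mod 47  (bits of 21 = 10101)
  bit 0 = 1: r = r^2 * 29 mod 47 = 1^2 * 29 = 1*29 = 29
  bit 1 = 0: r = r^2 mod 47 = 29^2 = 42
  bit 2 = 1: r = r^2 * 29 mod 47 = 42^2 * 29 = 25*29 = 20
  bit 3 = 0: r = r^2 mod 47 = 20^2 = 24
  bit 4 = 1: r = r^2 * 29 mod 47 = 24^2 * 29 = 12*29 = 19
  -> B = 19
s = B^a = 19^3 mod 47  (bits of 3 = 11)
  bit 0 = 1: r = r^2 * 19 mod 47 = 1^2 * 19 = 1*19 = 19
  bit 1 = 1: r = r^2 * 19 mod 47 = 19^2 * 19 = 32*19 = 44
  -> s = B^a = 44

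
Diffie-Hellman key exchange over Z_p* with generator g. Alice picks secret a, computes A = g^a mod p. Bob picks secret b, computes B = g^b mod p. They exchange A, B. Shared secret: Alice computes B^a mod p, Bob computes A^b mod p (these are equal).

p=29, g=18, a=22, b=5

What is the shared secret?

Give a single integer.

Answer: 6

Derivation:
A = 18^22 mod 29  (bits of 22 = 10110)
  bit 0 = 1: r = r^2 * 18 mod 29 = 1^2 * 18 = 1*18 = 18
  bit 1 = 0: r = r^2 mod 29 = 18^2 = 5
  bit 2 = 1: r = r^2 * 18 mod 29 = 5^2 * 18 = 25*18 = 15
  bit 3 = 1: r = r^2 * 18 mod 29 = 15^2 * 18 = 22*18 = 19
  bit 4 = 0: r = r^2 mod 29 = 19^2 = 13
  -> A = 13
B = 18^5 mod 29  (bits of 5 = 101)
  bit 0 = 1: r = r^2 * 18 mod 29 = 1^2 * 18 = 1*18 = 18
  bit 1 = 0: r = r^2 mod 29 = 18^2 = 5
  bit 2 = 1: r = r^2 * 18 mod 29 = 5^2 * 18 = 25*18 = 15
  -> B = 15
s = B^a = 15^22 mod 29  (bits of 22 = 10110)
  bit 0 = 1: r = r^2 * 15 mod 29 = 1^2 * 15 = 1*15 = 15
  bit 1 = 0: r = r^2 mod 29 = 15^2 = 22
  bit 2 = 1: r = r^2 * 15 mod 29 = 22^2 * 15 = 20*15 = 10
  bit 3 = 1: r = r^2 * 15 mod 29 = 10^2 * 15 = 13*15 = 21
  bit 4 = 0: r = r^2 mod 29 = 21^2 = 6
  -> s = B^a = 6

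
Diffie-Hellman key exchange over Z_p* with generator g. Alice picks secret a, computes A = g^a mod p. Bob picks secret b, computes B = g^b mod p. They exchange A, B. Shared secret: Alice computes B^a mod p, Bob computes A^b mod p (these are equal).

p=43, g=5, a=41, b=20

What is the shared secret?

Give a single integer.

A = 5^41 mod 43  (bits of 41 = 101001)
  bit 0 = 1: r = r^2 * 5 mod 43 = 1^2 * 5 = 1*5 = 5
  bit 1 = 0: r = r^2 mod 43 = 5^2 = 25
  bit 2 = 1: r = r^2 * 5 mod 43 = 25^2 * 5 = 23*5 = 29
  bit 3 = 0: r = r^2 mod 43 = 29^2 = 24
  bit 4 = 0: r = r^2 mod 43 = 24^2 = 17
  bit 5 = 1: r = r^2 * 5 mod 43 = 17^2 * 5 = 31*5 = 26
  -> A = 26
B = 5^20 mod 43  (bits of 20 = 10100)
  bit 0 = 1: r = r^2 * 5 mod 43 = 1^2 * 5 = 1*5 = 5
  bit 1 = 0: r = r^2 mod 43 = 5^2 = 25
  bit 2 = 1: r = r^2 * 5 mod 43 = 25^2 * 5 = 23*5 = 29
  bit 3 = 0: r = r^2 mod 43 = 29^2 = 24
  bit 4 = 0: r = r^2 mod 43 = 24^2 = 17
  -> B = 17
s = B^a = 17^41 mod 43  (bits of 41 = 101001)
  bit 0 = 1: r = r^2 * 17 mod 43 = 1^2 * 17 = 1*17 = 17
  bit 1 = 0: r = r^2 mod 43 = 17^2 = 31
  bit 2 = 1: r = r^2 * 17 mod 43 = 31^2 * 17 = 15*17 = 40
  bit 3 = 0: r = r^2 mod 43 = 40^2 = 9
  bit 4 = 0: r = r^2 mod 43 = 9^2 = 38
  bit 5 = 1: r = r^2 * 17 mod 43 = 38^2 * 17 = 25*17 = 38
  -> s = B^a = 38

Answer: 38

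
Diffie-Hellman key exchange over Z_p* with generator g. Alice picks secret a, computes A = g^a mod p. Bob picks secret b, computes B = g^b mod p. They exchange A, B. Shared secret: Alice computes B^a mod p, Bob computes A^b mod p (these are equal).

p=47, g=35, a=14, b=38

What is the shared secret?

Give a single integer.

A = 35^14 mod 47  (bits of 14 = 1110)
  bit 0 = 1: r = r^2 * 35 mod 47 = 1^2 * 35 = 1*35 = 35
  bit 1 = 1: r = r^2 * 35 mod 47 = 35^2 * 35 = 3*35 = 11
  bit 2 = 1: r = r^2 * 35 mod 47 = 11^2 * 35 = 27*35 = 5
  bit 3 = 0: r = r^2 mod 47 = 5^2 = 25
  -> A = 25
B = 35^38 mod 47  (bits of 38 = 100110)
  bit 0 = 1: r = r^2 * 35 mod 47 = 1^2 * 35 = 1*35 = 35
  bit 1 = 0: r = r^2 mod 47 = 35^2 = 3
  bit 2 = 0: r = r^2 mod 47 = 3^2 = 9
  bit 3 = 1: r = r^2 * 35 mod 47 = 9^2 * 35 = 34*35 = 15
  bit 4 = 1: r = r^2 * 35 mod 47 = 15^2 * 35 = 37*35 = 26
  bit 5 = 0: r = r^2 mod 47 = 26^2 = 18
  -> B = 18
s = B^a = 18^14 mod 47  (bits of 14 = 1110)
  bit 0 = 1: r = r^2 * 18 mod 47 = 1^2 * 18 = 1*18 = 18
  bit 1 = 1: r = r^2 * 18 mod 47 = 18^2 * 18 = 42*18 = 4
  bit 2 = 1: r = r^2 * 18 mod 47 = 4^2 * 18 = 16*18 = 6
  bit 3 = 0: r = r^2 mod 47 = 6^2 = 36
  -> s = B^a = 36

Answer: 36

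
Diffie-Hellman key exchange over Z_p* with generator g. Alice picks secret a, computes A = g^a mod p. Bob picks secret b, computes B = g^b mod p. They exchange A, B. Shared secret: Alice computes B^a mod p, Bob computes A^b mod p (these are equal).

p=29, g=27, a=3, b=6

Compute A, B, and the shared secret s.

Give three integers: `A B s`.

A = 27^3 mod 29  (bits of 3 = 11)
  bit 0 = 1: r = r^2 * 27 mod 29 = 1^2 * 27 = 1*27 = 27
  bit 1 = 1: r = r^2 * 27 mod 29 = 27^2 * 27 = 4*27 = 21
  -> A = 21
B = 27^6 mod 29  (bits of 6 = 110)
  bit 0 = 1: r = r^2 * 27 mod 29 = 1^2 * 27 = 1*27 = 27
  bit 1 = 1: r = r^2 * 27 mod 29 = 27^2 * 27 = 4*27 = 21
  bit 2 = 0: r = r^2 mod 29 = 21^2 = 6
  -> B = 6
s = B^a = 6^3 mod 29  (bits of 3 = 11)
  bit 0 = 1: r = r^2 * 6 mod 29 = 1^2 * 6 = 1*6 = 6
  bit 1 = 1: r = r^2 * 6 mod 29 = 6^2 * 6 = 7*6 = 13
  -> s = B^a = 13

Answer: 21 6 13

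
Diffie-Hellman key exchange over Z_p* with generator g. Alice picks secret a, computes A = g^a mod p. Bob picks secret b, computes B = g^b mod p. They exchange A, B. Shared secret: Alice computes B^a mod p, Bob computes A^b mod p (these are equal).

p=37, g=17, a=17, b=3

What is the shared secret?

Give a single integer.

A = 17^17 mod 37  (bits of 17 = 10001)
  bit 0 = 1: r = r^2 * 17 mod 37 = 1^2 * 17 = 1*17 = 17
  bit 1 = 0: r = r^2 mod 37 = 17^2 = 30
  bit 2 = 0: r = r^2 mod 37 = 30^2 = 12
  bit 3 = 0: r = r^2 mod 37 = 12^2 = 33
  bit 4 = 1: r = r^2 * 17 mod 37 = 33^2 * 17 = 16*17 = 13
  -> A = 13
B = 17^3 mod 37  (bits of 3 = 11)
  bit 0 = 1: r = r^2 * 17 mod 37 = 1^2 * 17 = 1*17 = 17
  bit 1 = 1: r = r^2 * 17 mod 37 = 17^2 * 17 = 30*17 = 29
  -> B = 29
s = B^a = 29^17 mod 37  (bits of 17 = 10001)
  bit 0 = 1: r = r^2 * 29 mod 37 = 1^2 * 29 = 1*29 = 29
  bit 1 = 0: r = r^2 mod 37 = 29^2 = 27
  bit 2 = 0: r = r^2 mod 37 = 27^2 = 26
  bit 3 = 0: r = r^2 mod 37 = 26^2 = 10
  bit 4 = 1: r = r^2 * 29 mod 37 = 10^2 * 29 = 26*29 = 14
  -> s = B^a = 14

Answer: 14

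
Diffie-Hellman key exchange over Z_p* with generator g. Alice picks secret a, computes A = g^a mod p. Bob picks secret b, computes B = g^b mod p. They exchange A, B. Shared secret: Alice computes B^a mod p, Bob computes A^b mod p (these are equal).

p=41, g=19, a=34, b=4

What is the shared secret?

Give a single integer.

A = 19^34 mod 41  (bits of 34 = 100010)
  bit 0 = 1: r = r^2 * 19 mod 41 = 1^2 * 19 = 1*19 = 19
  bit 1 = 0: r = r^2 mod 41 = 19^2 = 33
  bit 2 = 0: r = r^2 mod 41 = 33^2 = 23
  bit 3 = 0: r = r^2 mod 41 = 23^2 = 37
  bit 4 = 1: r = r^2 * 19 mod 41 = 37^2 * 19 = 16*19 = 17
  bit 5 = 0: r = r^2 mod 41 = 17^2 = 2
  -> A = 2
B = 19^4 mod 41  (bits of 4 = 100)
  bit 0 = 1: r = r^2 * 19 mod 41 = 1^2 * 19 = 1*19 = 19
  bit 1 = 0: r = r^2 mod 41 = 19^2 = 33
  bit 2 = 0: r = r^2 mod 41 = 33^2 = 23
  -> B = 23
s = B^a = 23^34 mod 41  (bits of 34 = 100010)
  bit 0 = 1: r = r^2 * 23 mod 41 = 1^2 * 23 = 1*23 = 23
  bit 1 = 0: r = r^2 mod 41 = 23^2 = 37
  bit 2 = 0: r = r^2 mod 41 = 37^2 = 16
  bit 3 = 0: r = r^2 mod 41 = 16^2 = 10
  bit 4 = 1: r = r^2 * 23 mod 41 = 10^2 * 23 = 18*23 = 4
  bit 5 = 0: r = r^2 mod 41 = 4^2 = 16
  -> s = B^a = 16

Answer: 16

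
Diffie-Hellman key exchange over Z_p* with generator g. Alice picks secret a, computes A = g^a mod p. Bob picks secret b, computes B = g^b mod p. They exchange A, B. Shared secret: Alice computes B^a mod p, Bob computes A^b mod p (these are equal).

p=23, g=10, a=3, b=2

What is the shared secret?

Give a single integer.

A = 10^3 mod 23  (bits of 3 = 11)
  bit 0 = 1: r = r^2 * 10 mod 23 = 1^2 * 10 = 1*10 = 10
  bit 1 = 1: r = r^2 * 10 mod 23 = 10^2 * 10 = 8*10 = 11
  -> A = 11
B = 10^2 mod 23  (bits of 2 = 10)
  bit 0 = 1: r = r^2 * 10 mod 23 = 1^2 * 10 = 1*10 = 10
  bit 1 = 0: r = r^2 mod 23 = 10^2 = 8
  -> B = 8
s = B^a = 8^3 mod 23  (bits of 3 = 11)
  bit 0 = 1: r = r^2 * 8 mod 23 = 1^2 * 8 = 1*8 = 8
  bit 1 = 1: r = r^2 * 8 mod 23 = 8^2 * 8 = 18*8 = 6
  -> s = B^a = 6

Answer: 6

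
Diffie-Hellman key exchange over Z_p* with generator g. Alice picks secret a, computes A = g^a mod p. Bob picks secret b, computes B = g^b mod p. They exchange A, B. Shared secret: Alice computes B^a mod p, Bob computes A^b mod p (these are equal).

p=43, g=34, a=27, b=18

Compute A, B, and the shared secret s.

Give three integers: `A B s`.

A = 34^27 mod 43  (bits of 27 = 11011)
  bit 0 = 1: r = r^2 * 34 mod 43 = 1^2 * 34 = 1*34 = 34
  bit 1 = 1: r = r^2 * 34 mod 43 = 34^2 * 34 = 38*34 = 2
  bit 2 = 0: r = r^2 mod 43 = 2^2 = 4
  bit 3 = 1: r = r^2 * 34 mod 43 = 4^2 * 34 = 16*34 = 28
  bit 4 = 1: r = r^2 * 34 mod 43 = 28^2 * 34 = 10*34 = 39
  -> A = 39
B = 34^18 mod 43  (bits of 18 = 10010)
  bit 0 = 1: r = r^2 * 34 mod 43 = 1^2 * 34 = 1*34 = 34
  bit 1 = 0: r = r^2 mod 43 = 34^2 = 38
  bit 2 = 0: r = r^2 mod 43 = 38^2 = 25
  bit 3 = 1: r = r^2 * 34 mod 43 = 25^2 * 34 = 23*34 = 8
  bit 4 = 0: r = r^2 mod 43 = 8^2 = 21
  -> B = 21
s = B^a = 21^27 mod 43  (bits of 27 = 11011)
  bit 0 = 1: r = r^2 * 21 mod 43 = 1^2 * 21 = 1*21 = 21
  bit 1 = 1: r = r^2 * 21 mod 43 = 21^2 * 21 = 11*21 = 16
  bit 2 = 0: r = r^2 mod 43 = 16^2 = 41
  bit 3 = 1: r = r^2 * 21 mod 43 = 41^2 * 21 = 4*21 = 41
  bit 4 = 1: r = r^2 * 21 mod 43 = 41^2 * 21 = 4*21 = 41
  -> s = B^a = 41

Answer: 39 21 41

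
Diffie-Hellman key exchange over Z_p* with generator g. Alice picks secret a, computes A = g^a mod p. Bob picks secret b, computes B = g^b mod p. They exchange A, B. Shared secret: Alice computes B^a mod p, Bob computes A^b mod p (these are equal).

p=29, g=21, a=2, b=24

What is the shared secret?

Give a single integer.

A = 21^2 mod 29  (bits of 2 = 10)
  bit 0 = 1: r = r^2 * 21 mod 29 = 1^2 * 21 = 1*21 = 21
  bit 1 = 0: r = r^2 mod 29 = 21^2 = 6
  -> A = 6
B = 21^24 mod 29  (bits of 24 = 11000)
  bit 0 = 1: r = r^2 * 21 mod 29 = 1^2 * 21 = 1*21 = 21
  bit 1 = 1: r = r^2 * 21 mod 29 = 21^2 * 21 = 6*21 = 10
  bit 2 = 0: r = r^2 mod 29 = 10^2 = 13
  bit 3 = 0: r = r^2 mod 29 = 13^2 = 24
  bit 4 = 0: r = r^2 mod 29 = 24^2 = 25
  -> B = 25
s = B^a = 25^2 mod 29  (bits of 2 = 10)
  bit 0 = 1: r = r^2 * 25 mod 29 = 1^2 * 25 = 1*25 = 25
  bit 1 = 0: r = r^2 mod 29 = 25^2 = 16
  -> s = B^a = 16

Answer: 16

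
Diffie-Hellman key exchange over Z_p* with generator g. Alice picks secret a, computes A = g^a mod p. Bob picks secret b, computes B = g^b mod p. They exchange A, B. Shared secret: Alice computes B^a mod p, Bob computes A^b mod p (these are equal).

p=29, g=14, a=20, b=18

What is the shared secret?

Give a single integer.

Answer: 16

Derivation:
A = 14^20 mod 29  (bits of 20 = 10100)
  bit 0 = 1: r = r^2 * 14 mod 29 = 1^2 * 14 = 1*14 = 14
  bit 1 = 0: r = r^2 mod 29 = 14^2 = 22
  bit 2 = 1: r = r^2 * 14 mod 29 = 22^2 * 14 = 20*14 = 19
  bit 3 = 0: r = r^2 mod 29 = 19^2 = 13
  bit 4 = 0: r = r^2 mod 29 = 13^2 = 24
  -> A = 24
B = 14^18 mod 29  (bits of 18 = 10010)
  bit 0 = 1: r = r^2 * 14 mod 29 = 1^2 * 14 = 1*14 = 14
  bit 1 = 0: r = r^2 mod 29 = 14^2 = 22
  bit 2 = 0: r = r^2 mod 29 = 22^2 = 20
  bit 3 = 1: r = r^2 * 14 mod 29 = 20^2 * 14 = 23*14 = 3
  bit 4 = 0: r = r^2 mod 29 = 3^2 = 9
  -> B = 9
s = B^a = 9^20 mod 29  (bits of 20 = 10100)
  bit 0 = 1: r = r^2 * 9 mod 29 = 1^2 * 9 = 1*9 = 9
  bit 1 = 0: r = r^2 mod 29 = 9^2 = 23
  bit 2 = 1: r = r^2 * 9 mod 29 = 23^2 * 9 = 7*9 = 5
  bit 3 = 0: r = r^2 mod 29 = 5^2 = 25
  bit 4 = 0: r = r^2 mod 29 = 25^2 = 16
  -> s = B^a = 16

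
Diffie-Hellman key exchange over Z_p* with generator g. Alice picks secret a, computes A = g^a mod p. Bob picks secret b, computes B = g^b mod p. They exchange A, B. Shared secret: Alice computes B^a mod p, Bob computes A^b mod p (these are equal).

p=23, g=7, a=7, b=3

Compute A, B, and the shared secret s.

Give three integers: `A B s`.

Answer: 5 21 10

Derivation:
A = 7^7 mod 23  (bits of 7 = 111)
  bit 0 = 1: r = r^2 * 7 mod 23 = 1^2 * 7 = 1*7 = 7
  bit 1 = 1: r = r^2 * 7 mod 23 = 7^2 * 7 = 3*7 = 21
  bit 2 = 1: r = r^2 * 7 mod 23 = 21^2 * 7 = 4*7 = 5
  -> A = 5
B = 7^3 mod 23  (bits of 3 = 11)
  bit 0 = 1: r = r^2 * 7 mod 23 = 1^2 * 7 = 1*7 = 7
  bit 1 = 1: r = r^2 * 7 mod 23 = 7^2 * 7 = 3*7 = 21
  -> B = 21
s = B^a = 21^7 mod 23  (bits of 7 = 111)
  bit 0 = 1: r = r^2 * 21 mod 23 = 1^2 * 21 = 1*21 = 21
  bit 1 = 1: r = r^2 * 21 mod 23 = 21^2 * 21 = 4*21 = 15
  bit 2 = 1: r = r^2 * 21 mod 23 = 15^2 * 21 = 18*21 = 10
  -> s = B^a = 10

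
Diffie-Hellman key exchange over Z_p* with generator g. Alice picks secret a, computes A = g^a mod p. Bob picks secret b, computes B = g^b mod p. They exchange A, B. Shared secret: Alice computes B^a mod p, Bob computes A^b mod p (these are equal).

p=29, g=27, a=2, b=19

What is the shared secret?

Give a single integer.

Answer: 9

Derivation:
A = 27^2 mod 29  (bits of 2 = 10)
  bit 0 = 1: r = r^2 * 27 mod 29 = 1^2 * 27 = 1*27 = 27
  bit 1 = 0: r = r^2 mod 29 = 27^2 = 4
  -> A = 4
B = 27^19 mod 29  (bits of 19 = 10011)
  bit 0 = 1: r = r^2 * 27 mod 29 = 1^2 * 27 = 1*27 = 27
  bit 1 = 0: r = r^2 mod 29 = 27^2 = 4
  bit 2 = 0: r = r^2 mod 29 = 4^2 = 16
  bit 3 = 1: r = r^2 * 27 mod 29 = 16^2 * 27 = 24*27 = 10
  bit 4 = 1: r = r^2 * 27 mod 29 = 10^2 * 27 = 13*27 = 3
  -> B = 3
s = B^a = 3^2 mod 29  (bits of 2 = 10)
  bit 0 = 1: r = r^2 * 3 mod 29 = 1^2 * 3 = 1*3 = 3
  bit 1 = 0: r = r^2 mod 29 = 3^2 = 9
  -> s = B^a = 9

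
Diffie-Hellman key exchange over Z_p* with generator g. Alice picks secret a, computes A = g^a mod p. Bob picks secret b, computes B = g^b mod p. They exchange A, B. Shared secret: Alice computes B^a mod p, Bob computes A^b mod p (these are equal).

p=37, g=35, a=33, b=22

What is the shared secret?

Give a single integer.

Answer: 27

Derivation:
A = 35^33 mod 37  (bits of 33 = 100001)
  bit 0 = 1: r = r^2 * 35 mod 37 = 1^2 * 35 = 1*35 = 35
  bit 1 = 0: r = r^2 mod 37 = 35^2 = 4
  bit 2 = 0: r = r^2 mod 37 = 4^2 = 16
  bit 3 = 0: r = r^2 mod 37 = 16^2 = 34
  bit 4 = 0: r = r^2 mod 37 = 34^2 = 9
  bit 5 = 1: r = r^2 * 35 mod 37 = 9^2 * 35 = 7*35 = 23
  -> A = 23
B = 35^22 mod 37  (bits of 22 = 10110)
  bit 0 = 1: r = r^2 * 35 mod 37 = 1^2 * 35 = 1*35 = 35
  bit 1 = 0: r = r^2 mod 37 = 35^2 = 4
  bit 2 = 1: r = r^2 * 35 mod 37 = 4^2 * 35 = 16*35 = 5
  bit 3 = 1: r = r^2 * 35 mod 37 = 5^2 * 35 = 25*35 = 24
  bit 4 = 0: r = r^2 mod 37 = 24^2 = 21
  -> B = 21
s = B^a = 21^33 mod 37  (bits of 33 = 100001)
  bit 0 = 1: r = r^2 * 21 mod 37 = 1^2 * 21 = 1*21 = 21
  bit 1 = 0: r = r^2 mod 37 = 21^2 = 34
  bit 2 = 0: r = r^2 mod 37 = 34^2 = 9
  bit 3 = 0: r = r^2 mod 37 = 9^2 = 7
  bit 4 = 0: r = r^2 mod 37 = 7^2 = 12
  bit 5 = 1: r = r^2 * 21 mod 37 = 12^2 * 21 = 33*21 = 27
  -> s = B^a = 27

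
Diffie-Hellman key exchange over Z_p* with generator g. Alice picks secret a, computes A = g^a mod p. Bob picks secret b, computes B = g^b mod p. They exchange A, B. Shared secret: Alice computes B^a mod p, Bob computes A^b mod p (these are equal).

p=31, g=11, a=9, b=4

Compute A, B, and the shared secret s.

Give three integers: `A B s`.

A = 11^9 mod 31  (bits of 9 = 1001)
  bit 0 = 1: r = r^2 * 11 mod 31 = 1^2 * 11 = 1*11 = 11
  bit 1 = 0: r = r^2 mod 31 = 11^2 = 28
  bit 2 = 0: r = r^2 mod 31 = 28^2 = 9
  bit 3 = 1: r = r^2 * 11 mod 31 = 9^2 * 11 = 19*11 = 23
  -> A = 23
B = 11^4 mod 31  (bits of 4 = 100)
  bit 0 = 1: r = r^2 * 11 mod 31 = 1^2 * 11 = 1*11 = 11
  bit 1 = 0: r = r^2 mod 31 = 11^2 = 28
  bit 2 = 0: r = r^2 mod 31 = 28^2 = 9
  -> B = 9
s = B^a = 9^9 mod 31  (bits of 9 = 1001)
  bit 0 = 1: r = r^2 * 9 mod 31 = 1^2 * 9 = 1*9 = 9
  bit 1 = 0: r = r^2 mod 31 = 9^2 = 19
  bit 2 = 0: r = r^2 mod 31 = 19^2 = 20
  bit 3 = 1: r = r^2 * 9 mod 31 = 20^2 * 9 = 28*9 = 4
  -> s = B^a = 4

Answer: 23 9 4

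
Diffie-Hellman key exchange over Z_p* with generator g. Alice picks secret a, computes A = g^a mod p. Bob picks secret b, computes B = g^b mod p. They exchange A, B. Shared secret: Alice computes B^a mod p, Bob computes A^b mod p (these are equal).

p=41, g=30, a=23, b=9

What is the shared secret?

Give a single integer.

A = 30^23 mod 41  (bits of 23 = 10111)
  bit 0 = 1: r = r^2 * 30 mod 41 = 1^2 * 30 = 1*30 = 30
  bit 1 = 0: r = r^2 mod 41 = 30^2 = 39
  bit 2 = 1: r = r^2 * 30 mod 41 = 39^2 * 30 = 4*30 = 38
  bit 3 = 1: r = r^2 * 30 mod 41 = 38^2 * 30 = 9*30 = 24
  bit 4 = 1: r = r^2 * 30 mod 41 = 24^2 * 30 = 2*30 = 19
  -> A = 19
B = 30^9 mod 41  (bits of 9 = 1001)
  bit 0 = 1: r = r^2 * 30 mod 41 = 1^2 * 30 = 1*30 = 30
  bit 1 = 0: r = r^2 mod 41 = 30^2 = 39
  bit 2 = 0: r = r^2 mod 41 = 39^2 = 4
  bit 3 = 1: r = r^2 * 30 mod 41 = 4^2 * 30 = 16*30 = 29
  -> B = 29
s = B^a = 29^23 mod 41  (bits of 23 = 10111)
  bit 0 = 1: r = r^2 * 29 mod 41 = 1^2 * 29 = 1*29 = 29
  bit 1 = 0: r = r^2 mod 41 = 29^2 = 21
  bit 2 = 1: r = r^2 * 29 mod 41 = 21^2 * 29 = 31*29 = 38
  bit 3 = 1: r = r^2 * 29 mod 41 = 38^2 * 29 = 9*29 = 15
  bit 4 = 1: r = r^2 * 29 mod 41 = 15^2 * 29 = 20*29 = 6
  -> s = B^a = 6

Answer: 6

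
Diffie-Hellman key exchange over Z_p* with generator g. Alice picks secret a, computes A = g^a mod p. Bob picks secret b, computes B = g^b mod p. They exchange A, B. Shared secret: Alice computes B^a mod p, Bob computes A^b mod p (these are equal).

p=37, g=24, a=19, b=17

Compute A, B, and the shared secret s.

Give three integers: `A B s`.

A = 24^19 mod 37  (bits of 19 = 10011)
  bit 0 = 1: r = r^2 * 24 mod 37 = 1^2 * 24 = 1*24 = 24
  bit 1 = 0: r = r^2 mod 37 = 24^2 = 21
  bit 2 = 0: r = r^2 mod 37 = 21^2 = 34
  bit 3 = 1: r = r^2 * 24 mod 37 = 34^2 * 24 = 9*24 = 31
  bit 4 = 1: r = r^2 * 24 mod 37 = 31^2 * 24 = 36*24 = 13
  -> A = 13
B = 24^17 mod 37  (bits of 17 = 10001)
  bit 0 = 1: r = r^2 * 24 mod 37 = 1^2 * 24 = 1*24 = 24
  bit 1 = 0: r = r^2 mod 37 = 24^2 = 21
  bit 2 = 0: r = r^2 mod 37 = 21^2 = 34
  bit 3 = 0: r = r^2 mod 37 = 34^2 = 9
  bit 4 = 1: r = r^2 * 24 mod 37 = 9^2 * 24 = 7*24 = 20
  -> B = 20
s = B^a = 20^19 mod 37  (bits of 19 = 10011)
  bit 0 = 1: r = r^2 * 20 mod 37 = 1^2 * 20 = 1*20 = 20
  bit 1 = 0: r = r^2 mod 37 = 20^2 = 30
  bit 2 = 0: r = r^2 mod 37 = 30^2 = 12
  bit 3 = 1: r = r^2 * 20 mod 37 = 12^2 * 20 = 33*20 = 31
  bit 4 = 1: r = r^2 * 20 mod 37 = 31^2 * 20 = 36*20 = 17
  -> s = B^a = 17

Answer: 13 20 17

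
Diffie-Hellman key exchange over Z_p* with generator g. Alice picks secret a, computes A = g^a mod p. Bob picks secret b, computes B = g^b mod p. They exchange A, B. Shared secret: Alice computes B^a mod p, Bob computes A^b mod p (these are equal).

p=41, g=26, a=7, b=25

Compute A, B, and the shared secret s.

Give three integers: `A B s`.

Answer: 7 14 3

Derivation:
A = 26^7 mod 41  (bits of 7 = 111)
  bit 0 = 1: r = r^2 * 26 mod 41 = 1^2 * 26 = 1*26 = 26
  bit 1 = 1: r = r^2 * 26 mod 41 = 26^2 * 26 = 20*26 = 28
  bit 2 = 1: r = r^2 * 26 mod 41 = 28^2 * 26 = 5*26 = 7
  -> A = 7
B = 26^25 mod 41  (bits of 25 = 11001)
  bit 0 = 1: r = r^2 * 26 mod 41 = 1^2 * 26 = 1*26 = 26
  bit 1 = 1: r = r^2 * 26 mod 41 = 26^2 * 26 = 20*26 = 28
  bit 2 = 0: r = r^2 mod 41 = 28^2 = 5
  bit 3 = 0: r = r^2 mod 41 = 5^2 = 25
  bit 4 = 1: r = r^2 * 26 mod 41 = 25^2 * 26 = 10*26 = 14
  -> B = 14
s = B^a = 14^7 mod 41  (bits of 7 = 111)
  bit 0 = 1: r = r^2 * 14 mod 41 = 1^2 * 14 = 1*14 = 14
  bit 1 = 1: r = r^2 * 14 mod 41 = 14^2 * 14 = 32*14 = 38
  bit 2 = 1: r = r^2 * 14 mod 41 = 38^2 * 14 = 9*14 = 3
  -> s = B^a = 3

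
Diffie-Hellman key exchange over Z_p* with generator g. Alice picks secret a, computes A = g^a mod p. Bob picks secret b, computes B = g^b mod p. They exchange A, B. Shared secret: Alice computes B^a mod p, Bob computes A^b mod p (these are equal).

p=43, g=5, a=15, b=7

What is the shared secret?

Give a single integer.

A = 5^15 mod 43  (bits of 15 = 1111)
  bit 0 = 1: r = r^2 * 5 mod 43 = 1^2 * 5 = 1*5 = 5
  bit 1 = 1: r = r^2 * 5 mod 43 = 5^2 * 5 = 25*5 = 39
  bit 2 = 1: r = r^2 * 5 mod 43 = 39^2 * 5 = 16*5 = 37
  bit 3 = 1: r = r^2 * 5 mod 43 = 37^2 * 5 = 36*5 = 8
  -> A = 8
B = 5^7 mod 43  (bits of 7 = 111)
  bit 0 = 1: r = r^2 * 5 mod 43 = 1^2 * 5 = 1*5 = 5
  bit 1 = 1: r = r^2 * 5 mod 43 = 5^2 * 5 = 25*5 = 39
  bit 2 = 1: r = r^2 * 5 mod 43 = 39^2 * 5 = 16*5 = 37
  -> B = 37
s = B^a = 37^15 mod 43  (bits of 15 = 1111)
  bit 0 = 1: r = r^2 * 37 mod 43 = 1^2 * 37 = 1*37 = 37
  bit 1 = 1: r = r^2 * 37 mod 43 = 37^2 * 37 = 36*37 = 42
  bit 2 = 1: r = r^2 * 37 mod 43 = 42^2 * 37 = 1*37 = 37
  bit 3 = 1: r = r^2 * 37 mod 43 = 37^2 * 37 = 36*37 = 42
  -> s = B^a = 42

Answer: 42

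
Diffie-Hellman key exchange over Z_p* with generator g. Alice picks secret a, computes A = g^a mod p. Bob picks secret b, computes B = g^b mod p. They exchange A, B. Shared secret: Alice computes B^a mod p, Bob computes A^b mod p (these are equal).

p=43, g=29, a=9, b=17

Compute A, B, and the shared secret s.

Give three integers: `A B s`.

A = 29^9 mod 43  (bits of 9 = 1001)
  bit 0 = 1: r = r^2 * 29 mod 43 = 1^2 * 29 = 1*29 = 29
  bit 1 = 0: r = r^2 mod 43 = 29^2 = 24
  bit 2 = 0: r = r^2 mod 43 = 24^2 = 17
  bit 3 = 1: r = r^2 * 29 mod 43 = 17^2 * 29 = 31*29 = 39
  -> A = 39
B = 29^17 mod 43  (bits of 17 = 10001)
  bit 0 = 1: r = r^2 * 29 mod 43 = 1^2 * 29 = 1*29 = 29
  bit 1 = 0: r = r^2 mod 43 = 29^2 = 24
  bit 2 = 0: r = r^2 mod 43 = 24^2 = 17
  bit 3 = 0: r = r^2 mod 43 = 17^2 = 31
  bit 4 = 1: r = r^2 * 29 mod 43 = 31^2 * 29 = 15*29 = 5
  -> B = 5
s = B^a = 5^9 mod 43  (bits of 9 = 1001)
  bit 0 = 1: r = r^2 * 5 mod 43 = 1^2 * 5 = 1*5 = 5
  bit 1 = 0: r = r^2 mod 43 = 5^2 = 25
  bit 2 = 0: r = r^2 mod 43 = 25^2 = 23
  bit 3 = 1: r = r^2 * 5 mod 43 = 23^2 * 5 = 13*5 = 22
  -> s = B^a = 22

Answer: 39 5 22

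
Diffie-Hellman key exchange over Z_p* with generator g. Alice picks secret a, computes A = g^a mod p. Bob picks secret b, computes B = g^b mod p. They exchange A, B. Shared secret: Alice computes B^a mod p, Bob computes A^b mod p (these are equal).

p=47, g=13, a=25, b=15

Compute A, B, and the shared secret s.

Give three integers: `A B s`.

A = 13^25 mod 47  (bits of 25 = 11001)
  bit 0 = 1: r = r^2 * 13 mod 47 = 1^2 * 13 = 1*13 = 13
  bit 1 = 1: r = r^2 * 13 mod 47 = 13^2 * 13 = 28*13 = 35
  bit 2 = 0: r = r^2 mod 47 = 35^2 = 3
  bit 3 = 0: r = r^2 mod 47 = 3^2 = 9
  bit 4 = 1: r = r^2 * 13 mod 47 = 9^2 * 13 = 34*13 = 19
  -> A = 19
B = 13^15 mod 47  (bits of 15 = 1111)
  bit 0 = 1: r = r^2 * 13 mod 47 = 1^2 * 13 = 1*13 = 13
  bit 1 = 1: r = r^2 * 13 mod 47 = 13^2 * 13 = 28*13 = 35
  bit 2 = 1: r = r^2 * 13 mod 47 = 35^2 * 13 = 3*13 = 39
  bit 3 = 1: r = r^2 * 13 mod 47 = 39^2 * 13 = 17*13 = 33
  -> B = 33
s = B^a = 33^25 mod 47  (bits of 25 = 11001)
  bit 0 = 1: r = r^2 * 33 mod 47 = 1^2 * 33 = 1*33 = 33
  bit 1 = 1: r = r^2 * 33 mod 47 = 33^2 * 33 = 8*33 = 29
  bit 2 = 0: r = r^2 mod 47 = 29^2 = 42
  bit 3 = 0: r = r^2 mod 47 = 42^2 = 25
  bit 4 = 1: r = r^2 * 33 mod 47 = 25^2 * 33 = 14*33 = 39
  -> s = B^a = 39

Answer: 19 33 39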